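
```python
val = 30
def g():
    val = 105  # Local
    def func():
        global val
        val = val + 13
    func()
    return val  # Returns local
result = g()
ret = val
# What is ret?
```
43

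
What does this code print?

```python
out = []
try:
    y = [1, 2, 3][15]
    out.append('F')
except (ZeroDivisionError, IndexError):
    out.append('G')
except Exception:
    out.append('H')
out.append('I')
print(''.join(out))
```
GI

IndexError matches tuple containing it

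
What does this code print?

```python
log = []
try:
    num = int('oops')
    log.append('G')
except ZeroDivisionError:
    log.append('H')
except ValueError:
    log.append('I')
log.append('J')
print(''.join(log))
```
IJ

ValueError is caught by its specific handler, not ZeroDivisionError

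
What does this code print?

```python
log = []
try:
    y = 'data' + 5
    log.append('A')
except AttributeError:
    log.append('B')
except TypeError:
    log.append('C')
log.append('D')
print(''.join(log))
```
CD

TypeError is caught by its specific handler, not AttributeError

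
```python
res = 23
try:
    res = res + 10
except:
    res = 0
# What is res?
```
33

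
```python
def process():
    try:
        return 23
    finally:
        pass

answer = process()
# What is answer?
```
23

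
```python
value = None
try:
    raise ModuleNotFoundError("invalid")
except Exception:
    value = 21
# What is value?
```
21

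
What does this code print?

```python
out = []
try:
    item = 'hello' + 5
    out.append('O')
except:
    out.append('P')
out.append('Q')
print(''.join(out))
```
PQ

Exception raised in try, caught by bare except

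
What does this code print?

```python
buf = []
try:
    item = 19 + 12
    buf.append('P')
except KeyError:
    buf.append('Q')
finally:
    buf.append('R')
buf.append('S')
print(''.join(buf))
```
PRS

finally runs after normal execution too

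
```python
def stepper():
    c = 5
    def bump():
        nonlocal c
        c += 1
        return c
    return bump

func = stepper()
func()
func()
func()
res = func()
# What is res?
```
9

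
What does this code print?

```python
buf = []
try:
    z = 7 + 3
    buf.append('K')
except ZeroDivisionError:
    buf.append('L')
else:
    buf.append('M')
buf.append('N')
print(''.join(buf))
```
KMN

else block runs when no exception occurs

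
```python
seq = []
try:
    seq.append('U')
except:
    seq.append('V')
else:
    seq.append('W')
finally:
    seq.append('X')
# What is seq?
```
['U', 'W', 'X']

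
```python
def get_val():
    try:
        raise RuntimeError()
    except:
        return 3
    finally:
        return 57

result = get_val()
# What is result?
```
57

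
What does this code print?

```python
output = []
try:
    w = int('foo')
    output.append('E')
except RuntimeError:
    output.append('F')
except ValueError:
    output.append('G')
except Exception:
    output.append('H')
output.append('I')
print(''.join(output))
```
GI

ValueError matches before generic Exception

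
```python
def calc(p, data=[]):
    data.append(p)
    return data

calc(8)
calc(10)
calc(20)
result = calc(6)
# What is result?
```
[8, 10, 20, 6]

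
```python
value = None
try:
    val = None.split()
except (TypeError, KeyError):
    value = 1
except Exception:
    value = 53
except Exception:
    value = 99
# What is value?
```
53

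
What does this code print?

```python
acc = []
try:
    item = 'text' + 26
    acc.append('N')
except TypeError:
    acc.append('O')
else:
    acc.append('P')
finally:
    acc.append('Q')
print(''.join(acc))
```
OQ

Exception: except runs, else skipped, finally runs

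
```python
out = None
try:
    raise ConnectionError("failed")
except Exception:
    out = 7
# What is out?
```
7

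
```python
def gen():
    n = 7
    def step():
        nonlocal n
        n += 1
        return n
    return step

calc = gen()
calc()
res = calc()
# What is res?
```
9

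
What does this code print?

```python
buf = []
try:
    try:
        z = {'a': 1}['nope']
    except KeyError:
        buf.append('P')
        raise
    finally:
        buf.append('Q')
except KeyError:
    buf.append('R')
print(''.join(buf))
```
PQR

finally runs before re-raised exception propagates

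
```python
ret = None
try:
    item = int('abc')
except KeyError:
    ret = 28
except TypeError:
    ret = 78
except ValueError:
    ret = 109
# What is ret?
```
109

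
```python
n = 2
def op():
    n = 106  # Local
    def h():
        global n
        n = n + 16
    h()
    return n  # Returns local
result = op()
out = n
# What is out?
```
18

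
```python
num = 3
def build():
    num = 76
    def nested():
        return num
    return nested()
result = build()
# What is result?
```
76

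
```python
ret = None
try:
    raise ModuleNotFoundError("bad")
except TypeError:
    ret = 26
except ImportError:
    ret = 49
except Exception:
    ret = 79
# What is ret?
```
49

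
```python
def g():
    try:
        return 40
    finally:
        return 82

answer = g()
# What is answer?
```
82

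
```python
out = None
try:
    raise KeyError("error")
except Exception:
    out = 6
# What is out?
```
6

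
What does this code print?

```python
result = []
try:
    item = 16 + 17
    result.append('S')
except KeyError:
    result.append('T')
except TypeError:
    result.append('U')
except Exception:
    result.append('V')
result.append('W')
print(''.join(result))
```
SW

No exception, try block completes normally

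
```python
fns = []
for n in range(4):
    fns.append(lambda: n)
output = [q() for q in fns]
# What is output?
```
[3, 3, 3, 3]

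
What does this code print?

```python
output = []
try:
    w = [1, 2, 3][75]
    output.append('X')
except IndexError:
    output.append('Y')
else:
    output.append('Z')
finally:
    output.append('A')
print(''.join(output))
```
YA

Exception: except runs, else skipped, finally runs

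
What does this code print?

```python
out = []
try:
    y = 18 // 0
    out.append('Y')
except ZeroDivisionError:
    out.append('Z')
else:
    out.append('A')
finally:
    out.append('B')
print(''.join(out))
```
ZB

Exception: except runs, else skipped, finally runs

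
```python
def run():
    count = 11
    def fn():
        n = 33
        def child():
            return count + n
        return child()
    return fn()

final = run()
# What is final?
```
44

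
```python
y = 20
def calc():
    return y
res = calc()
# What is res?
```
20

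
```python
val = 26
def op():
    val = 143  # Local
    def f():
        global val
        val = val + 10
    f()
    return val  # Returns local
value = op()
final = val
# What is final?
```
36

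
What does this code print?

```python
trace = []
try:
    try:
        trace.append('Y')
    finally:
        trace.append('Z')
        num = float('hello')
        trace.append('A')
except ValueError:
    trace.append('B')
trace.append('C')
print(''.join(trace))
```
YZBC

Exception in inner finally caught by outer except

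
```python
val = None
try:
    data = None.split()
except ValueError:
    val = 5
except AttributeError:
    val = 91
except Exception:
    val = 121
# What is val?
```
91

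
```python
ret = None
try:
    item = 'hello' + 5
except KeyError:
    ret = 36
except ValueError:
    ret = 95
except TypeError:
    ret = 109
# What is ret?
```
109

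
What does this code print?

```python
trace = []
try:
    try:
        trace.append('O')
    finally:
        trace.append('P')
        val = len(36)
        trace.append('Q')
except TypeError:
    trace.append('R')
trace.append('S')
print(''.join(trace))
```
OPRS

Exception in inner finally caught by outer except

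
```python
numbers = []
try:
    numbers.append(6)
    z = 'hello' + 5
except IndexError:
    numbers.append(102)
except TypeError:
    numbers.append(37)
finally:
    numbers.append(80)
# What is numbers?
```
[6, 37, 80]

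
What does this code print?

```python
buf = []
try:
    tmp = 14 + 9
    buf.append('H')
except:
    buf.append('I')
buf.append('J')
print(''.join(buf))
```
HJ

No exception, try block completes normally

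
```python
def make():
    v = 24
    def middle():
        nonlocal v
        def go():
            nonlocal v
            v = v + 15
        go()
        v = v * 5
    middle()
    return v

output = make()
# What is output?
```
195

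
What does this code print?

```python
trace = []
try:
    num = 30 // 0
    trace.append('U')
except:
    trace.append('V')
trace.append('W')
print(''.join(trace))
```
VW

Exception raised in try, caught by bare except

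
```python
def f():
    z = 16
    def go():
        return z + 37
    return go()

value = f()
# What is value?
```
53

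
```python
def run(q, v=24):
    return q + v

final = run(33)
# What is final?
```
57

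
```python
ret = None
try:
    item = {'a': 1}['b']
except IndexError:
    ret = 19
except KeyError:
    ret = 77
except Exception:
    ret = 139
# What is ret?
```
77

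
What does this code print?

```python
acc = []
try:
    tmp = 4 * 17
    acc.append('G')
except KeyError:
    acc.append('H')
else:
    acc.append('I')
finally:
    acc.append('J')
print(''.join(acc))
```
GIJ

else runs before finally when no exception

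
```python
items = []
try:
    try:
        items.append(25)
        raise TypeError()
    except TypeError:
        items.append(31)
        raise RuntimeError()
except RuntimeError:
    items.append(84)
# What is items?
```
[25, 31, 84]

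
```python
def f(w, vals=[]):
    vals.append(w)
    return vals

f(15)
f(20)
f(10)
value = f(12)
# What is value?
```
[15, 20, 10, 12]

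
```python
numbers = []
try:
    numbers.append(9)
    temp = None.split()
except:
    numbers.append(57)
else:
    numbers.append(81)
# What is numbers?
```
[9, 57]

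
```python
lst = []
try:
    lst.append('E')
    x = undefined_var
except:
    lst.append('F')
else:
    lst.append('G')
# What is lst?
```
['E', 'F']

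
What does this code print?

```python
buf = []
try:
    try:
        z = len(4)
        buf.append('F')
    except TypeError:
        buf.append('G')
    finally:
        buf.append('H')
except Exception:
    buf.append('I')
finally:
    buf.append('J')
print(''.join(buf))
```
GHJ

Both finally blocks run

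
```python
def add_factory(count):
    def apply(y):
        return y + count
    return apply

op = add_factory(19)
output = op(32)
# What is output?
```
51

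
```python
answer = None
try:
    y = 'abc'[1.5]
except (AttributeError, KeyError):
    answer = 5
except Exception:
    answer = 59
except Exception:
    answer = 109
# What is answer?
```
59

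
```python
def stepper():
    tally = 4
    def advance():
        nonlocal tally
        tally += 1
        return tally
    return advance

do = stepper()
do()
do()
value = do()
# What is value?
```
7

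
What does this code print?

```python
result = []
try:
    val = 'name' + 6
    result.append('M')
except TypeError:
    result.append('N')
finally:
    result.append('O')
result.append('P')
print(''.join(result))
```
NOP

finally always runs, even after exception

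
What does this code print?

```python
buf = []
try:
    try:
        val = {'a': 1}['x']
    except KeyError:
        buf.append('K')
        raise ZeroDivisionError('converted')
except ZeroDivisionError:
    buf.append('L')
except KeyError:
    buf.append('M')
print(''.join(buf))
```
KL

New ZeroDivisionError raised, caught by outer ZeroDivisionError handler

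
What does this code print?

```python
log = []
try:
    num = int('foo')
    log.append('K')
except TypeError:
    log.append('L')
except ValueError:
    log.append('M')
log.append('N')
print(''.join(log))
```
MN

ValueError is caught by its specific handler, not TypeError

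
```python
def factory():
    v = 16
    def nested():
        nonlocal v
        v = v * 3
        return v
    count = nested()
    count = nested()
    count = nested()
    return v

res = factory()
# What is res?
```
432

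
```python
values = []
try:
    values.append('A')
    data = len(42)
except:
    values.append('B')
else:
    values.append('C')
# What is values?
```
['A', 'B']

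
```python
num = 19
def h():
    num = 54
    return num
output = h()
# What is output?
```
54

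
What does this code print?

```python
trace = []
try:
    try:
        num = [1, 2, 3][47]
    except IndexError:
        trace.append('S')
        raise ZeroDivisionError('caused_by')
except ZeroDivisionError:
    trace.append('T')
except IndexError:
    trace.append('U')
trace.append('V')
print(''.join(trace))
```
STV

ZeroDivisionError raised and caught, original IndexError not re-raised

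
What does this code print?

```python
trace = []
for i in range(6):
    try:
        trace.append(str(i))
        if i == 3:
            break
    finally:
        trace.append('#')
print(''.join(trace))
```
0#1#2#3#

finally runs even when breaking out of loop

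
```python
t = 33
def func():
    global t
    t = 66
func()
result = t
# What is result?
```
66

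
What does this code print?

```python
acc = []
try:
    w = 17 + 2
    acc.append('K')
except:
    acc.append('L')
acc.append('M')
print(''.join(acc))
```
KM

No exception, try block completes normally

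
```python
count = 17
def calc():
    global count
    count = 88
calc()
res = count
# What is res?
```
88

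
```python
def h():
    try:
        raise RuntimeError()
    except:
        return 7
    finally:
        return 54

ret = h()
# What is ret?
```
54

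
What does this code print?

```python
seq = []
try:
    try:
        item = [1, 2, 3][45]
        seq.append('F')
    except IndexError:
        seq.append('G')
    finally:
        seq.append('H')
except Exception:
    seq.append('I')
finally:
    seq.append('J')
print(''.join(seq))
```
GHJ

Both finally blocks run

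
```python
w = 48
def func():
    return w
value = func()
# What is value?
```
48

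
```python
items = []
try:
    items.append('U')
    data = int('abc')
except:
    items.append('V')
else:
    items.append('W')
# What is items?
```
['U', 'V']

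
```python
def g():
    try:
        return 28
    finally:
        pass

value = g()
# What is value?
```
28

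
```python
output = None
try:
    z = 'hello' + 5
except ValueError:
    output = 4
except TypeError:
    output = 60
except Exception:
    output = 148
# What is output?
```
60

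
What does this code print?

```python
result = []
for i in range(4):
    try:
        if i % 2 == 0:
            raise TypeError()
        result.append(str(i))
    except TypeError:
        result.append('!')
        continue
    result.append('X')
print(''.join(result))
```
!1X!3X

continue in except skips rest of loop body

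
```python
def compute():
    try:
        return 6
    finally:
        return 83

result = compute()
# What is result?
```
83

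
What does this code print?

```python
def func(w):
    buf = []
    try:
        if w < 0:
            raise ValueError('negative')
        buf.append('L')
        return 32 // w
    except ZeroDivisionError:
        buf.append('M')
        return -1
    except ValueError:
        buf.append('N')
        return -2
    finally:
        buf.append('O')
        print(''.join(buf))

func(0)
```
LMO

w=0 causes ZeroDivisionError, caught, finally prints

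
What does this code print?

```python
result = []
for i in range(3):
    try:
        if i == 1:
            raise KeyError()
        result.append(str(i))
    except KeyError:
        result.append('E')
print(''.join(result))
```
0E2

Exception on i=1 caught, loop continues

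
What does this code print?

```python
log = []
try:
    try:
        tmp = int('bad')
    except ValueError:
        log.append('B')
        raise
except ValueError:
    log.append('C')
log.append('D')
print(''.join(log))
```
BCD

raise without argument re-raises current exception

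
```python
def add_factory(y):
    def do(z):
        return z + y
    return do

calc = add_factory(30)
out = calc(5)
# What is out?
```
35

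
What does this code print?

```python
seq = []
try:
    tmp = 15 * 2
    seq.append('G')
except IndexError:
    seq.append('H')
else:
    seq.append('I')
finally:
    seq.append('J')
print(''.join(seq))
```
GIJ

else runs before finally when no exception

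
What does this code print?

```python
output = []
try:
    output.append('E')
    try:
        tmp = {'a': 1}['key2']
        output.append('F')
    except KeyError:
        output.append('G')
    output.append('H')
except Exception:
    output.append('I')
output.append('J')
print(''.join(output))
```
EGHJ

Inner exception caught by inner handler, outer continues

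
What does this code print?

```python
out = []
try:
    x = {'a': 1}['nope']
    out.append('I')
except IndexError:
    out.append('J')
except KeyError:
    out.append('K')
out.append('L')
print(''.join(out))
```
KL

KeyError is caught by its specific handler, not IndexError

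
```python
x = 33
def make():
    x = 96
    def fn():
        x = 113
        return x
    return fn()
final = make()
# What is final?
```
113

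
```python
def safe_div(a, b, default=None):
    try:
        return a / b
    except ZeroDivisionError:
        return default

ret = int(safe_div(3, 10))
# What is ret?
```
0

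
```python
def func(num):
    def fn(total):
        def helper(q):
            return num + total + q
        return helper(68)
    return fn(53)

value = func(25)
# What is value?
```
146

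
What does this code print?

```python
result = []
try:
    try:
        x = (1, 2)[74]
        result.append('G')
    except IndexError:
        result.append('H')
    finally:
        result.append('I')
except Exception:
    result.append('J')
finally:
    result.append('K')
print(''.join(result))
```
HIK

Both finally blocks run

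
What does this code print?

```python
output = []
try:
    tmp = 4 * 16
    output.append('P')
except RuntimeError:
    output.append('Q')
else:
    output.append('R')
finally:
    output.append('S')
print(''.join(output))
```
PRS

else runs before finally when no exception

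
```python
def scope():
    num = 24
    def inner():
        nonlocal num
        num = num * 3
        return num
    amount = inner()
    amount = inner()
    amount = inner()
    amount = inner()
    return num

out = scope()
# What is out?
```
1944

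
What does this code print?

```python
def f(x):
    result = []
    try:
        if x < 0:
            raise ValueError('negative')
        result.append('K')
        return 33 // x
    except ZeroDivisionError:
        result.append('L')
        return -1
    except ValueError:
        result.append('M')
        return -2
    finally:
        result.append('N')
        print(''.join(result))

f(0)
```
KLN

x=0 causes ZeroDivisionError, caught, finally prints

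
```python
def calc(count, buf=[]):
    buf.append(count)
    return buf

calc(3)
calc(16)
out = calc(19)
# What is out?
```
[3, 16, 19]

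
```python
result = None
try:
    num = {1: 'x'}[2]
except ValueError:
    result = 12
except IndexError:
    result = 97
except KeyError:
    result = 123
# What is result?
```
123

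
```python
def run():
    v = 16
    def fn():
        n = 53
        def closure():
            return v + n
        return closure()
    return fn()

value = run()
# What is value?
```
69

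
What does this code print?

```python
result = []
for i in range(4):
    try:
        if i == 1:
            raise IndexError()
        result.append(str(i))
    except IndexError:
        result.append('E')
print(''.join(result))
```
0E23

Exception on i=1 caught, loop continues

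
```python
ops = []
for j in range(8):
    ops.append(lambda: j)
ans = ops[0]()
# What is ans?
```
7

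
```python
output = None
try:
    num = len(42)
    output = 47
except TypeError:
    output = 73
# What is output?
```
73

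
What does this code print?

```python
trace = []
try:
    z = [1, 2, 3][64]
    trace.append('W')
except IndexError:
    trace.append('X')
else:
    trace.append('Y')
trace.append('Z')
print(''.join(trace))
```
XZ

else block skipped when exception is caught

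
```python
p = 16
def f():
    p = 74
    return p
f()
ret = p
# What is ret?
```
16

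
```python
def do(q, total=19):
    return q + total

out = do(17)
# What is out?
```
36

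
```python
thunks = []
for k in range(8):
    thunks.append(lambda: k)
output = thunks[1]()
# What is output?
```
7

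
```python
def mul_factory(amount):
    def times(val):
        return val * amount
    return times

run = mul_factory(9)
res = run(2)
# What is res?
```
18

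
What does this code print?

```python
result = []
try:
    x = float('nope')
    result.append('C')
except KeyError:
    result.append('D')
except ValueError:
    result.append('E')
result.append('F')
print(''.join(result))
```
EF

ValueError is caught by its specific handler, not KeyError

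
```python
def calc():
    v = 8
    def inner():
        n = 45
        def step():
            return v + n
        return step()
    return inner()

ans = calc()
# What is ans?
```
53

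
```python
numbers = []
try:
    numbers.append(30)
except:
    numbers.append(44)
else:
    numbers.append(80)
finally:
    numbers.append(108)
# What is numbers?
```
[30, 80, 108]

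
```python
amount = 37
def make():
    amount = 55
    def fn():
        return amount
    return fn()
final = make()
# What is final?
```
55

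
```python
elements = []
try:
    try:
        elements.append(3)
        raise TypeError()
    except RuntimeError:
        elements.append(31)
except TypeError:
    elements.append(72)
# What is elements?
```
[3, 72]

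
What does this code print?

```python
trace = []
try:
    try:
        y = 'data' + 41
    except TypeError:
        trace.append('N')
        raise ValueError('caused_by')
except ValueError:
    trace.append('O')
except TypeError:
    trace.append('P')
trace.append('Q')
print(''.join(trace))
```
NOQ

ValueError raised and caught, original TypeError not re-raised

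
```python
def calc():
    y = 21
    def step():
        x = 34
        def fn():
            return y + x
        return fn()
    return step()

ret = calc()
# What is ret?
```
55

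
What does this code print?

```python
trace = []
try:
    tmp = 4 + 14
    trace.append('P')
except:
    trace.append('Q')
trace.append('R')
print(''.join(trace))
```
PR

No exception, try block completes normally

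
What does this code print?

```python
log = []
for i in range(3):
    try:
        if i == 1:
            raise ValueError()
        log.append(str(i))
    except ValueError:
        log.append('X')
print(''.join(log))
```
0X2

Exception on i=1 caught, loop continues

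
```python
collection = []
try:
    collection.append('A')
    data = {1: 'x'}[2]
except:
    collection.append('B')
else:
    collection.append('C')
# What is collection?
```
['A', 'B']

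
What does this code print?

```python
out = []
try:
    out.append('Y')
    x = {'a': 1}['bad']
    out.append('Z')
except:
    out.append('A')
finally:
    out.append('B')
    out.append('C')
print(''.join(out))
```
YABC

Code before exception runs, then except, then all of finally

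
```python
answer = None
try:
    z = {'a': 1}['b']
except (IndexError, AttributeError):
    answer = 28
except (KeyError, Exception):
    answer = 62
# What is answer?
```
62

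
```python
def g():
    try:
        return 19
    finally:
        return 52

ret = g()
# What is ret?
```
52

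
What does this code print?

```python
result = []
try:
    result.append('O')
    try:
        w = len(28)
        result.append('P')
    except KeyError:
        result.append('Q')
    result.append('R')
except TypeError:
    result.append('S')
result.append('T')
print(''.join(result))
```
OST

Inner handler doesn't match, propagates to outer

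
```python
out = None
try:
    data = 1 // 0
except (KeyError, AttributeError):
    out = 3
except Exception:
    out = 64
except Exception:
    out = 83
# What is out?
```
64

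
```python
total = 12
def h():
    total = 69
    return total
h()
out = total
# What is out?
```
12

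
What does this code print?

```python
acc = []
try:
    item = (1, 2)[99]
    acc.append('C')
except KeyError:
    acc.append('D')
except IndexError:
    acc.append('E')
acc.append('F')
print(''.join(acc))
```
EF

IndexError is caught by its specific handler, not KeyError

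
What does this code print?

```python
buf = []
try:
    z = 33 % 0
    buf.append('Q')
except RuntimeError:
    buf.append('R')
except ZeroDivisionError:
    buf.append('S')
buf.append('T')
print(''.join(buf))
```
ST

ZeroDivisionError is caught by its specific handler, not RuntimeError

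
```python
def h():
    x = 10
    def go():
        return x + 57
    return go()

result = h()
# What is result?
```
67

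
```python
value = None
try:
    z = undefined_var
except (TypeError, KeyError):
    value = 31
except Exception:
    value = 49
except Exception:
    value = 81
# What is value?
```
49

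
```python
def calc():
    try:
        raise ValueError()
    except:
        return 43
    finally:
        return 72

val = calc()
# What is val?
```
72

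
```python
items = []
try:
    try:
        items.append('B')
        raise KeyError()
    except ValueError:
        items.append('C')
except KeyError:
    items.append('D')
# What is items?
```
['B', 'D']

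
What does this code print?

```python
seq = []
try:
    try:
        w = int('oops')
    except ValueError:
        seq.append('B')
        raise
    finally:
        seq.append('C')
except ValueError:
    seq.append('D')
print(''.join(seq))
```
BCD

finally runs before re-raised exception propagates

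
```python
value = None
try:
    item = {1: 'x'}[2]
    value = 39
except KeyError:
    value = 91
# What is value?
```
91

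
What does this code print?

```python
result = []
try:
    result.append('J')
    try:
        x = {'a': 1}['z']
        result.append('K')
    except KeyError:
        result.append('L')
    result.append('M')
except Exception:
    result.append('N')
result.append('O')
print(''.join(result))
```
JLMO

Inner exception caught by inner handler, outer continues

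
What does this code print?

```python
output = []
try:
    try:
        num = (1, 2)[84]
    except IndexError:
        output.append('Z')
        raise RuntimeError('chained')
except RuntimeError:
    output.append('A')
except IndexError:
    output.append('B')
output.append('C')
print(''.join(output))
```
ZAC

RuntimeError raised and caught, original IndexError not re-raised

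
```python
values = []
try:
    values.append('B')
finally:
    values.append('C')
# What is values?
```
['B', 'C']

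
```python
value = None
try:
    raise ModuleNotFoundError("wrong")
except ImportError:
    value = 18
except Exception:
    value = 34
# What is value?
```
18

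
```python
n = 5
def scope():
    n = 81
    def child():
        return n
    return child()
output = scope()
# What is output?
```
81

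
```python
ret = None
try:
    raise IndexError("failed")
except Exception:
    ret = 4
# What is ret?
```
4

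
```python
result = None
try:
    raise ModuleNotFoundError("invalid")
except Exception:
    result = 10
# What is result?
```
10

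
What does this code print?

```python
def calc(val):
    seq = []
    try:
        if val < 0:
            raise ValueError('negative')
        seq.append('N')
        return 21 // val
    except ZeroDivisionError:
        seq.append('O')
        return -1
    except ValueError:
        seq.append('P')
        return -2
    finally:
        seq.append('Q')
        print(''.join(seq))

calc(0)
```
NOQ

val=0 causes ZeroDivisionError, caught, finally prints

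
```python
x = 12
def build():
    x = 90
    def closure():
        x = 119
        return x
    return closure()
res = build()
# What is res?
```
119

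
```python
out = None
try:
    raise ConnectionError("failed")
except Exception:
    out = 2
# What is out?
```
2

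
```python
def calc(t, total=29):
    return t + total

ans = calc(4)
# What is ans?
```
33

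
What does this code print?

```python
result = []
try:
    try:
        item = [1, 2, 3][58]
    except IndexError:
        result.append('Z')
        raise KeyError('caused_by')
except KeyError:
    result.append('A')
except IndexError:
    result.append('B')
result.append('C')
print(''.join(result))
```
ZAC

KeyError raised and caught, original IndexError not re-raised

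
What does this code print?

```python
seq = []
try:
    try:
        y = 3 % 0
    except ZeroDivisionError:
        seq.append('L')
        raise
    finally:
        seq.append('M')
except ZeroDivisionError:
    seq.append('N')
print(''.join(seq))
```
LMN

finally runs before re-raised exception propagates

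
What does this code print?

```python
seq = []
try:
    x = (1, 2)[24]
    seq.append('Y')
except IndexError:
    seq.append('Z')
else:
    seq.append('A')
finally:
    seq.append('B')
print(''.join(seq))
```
ZB

Exception: except runs, else skipped, finally runs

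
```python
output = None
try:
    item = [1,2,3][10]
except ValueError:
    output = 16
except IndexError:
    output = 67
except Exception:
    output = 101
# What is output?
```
67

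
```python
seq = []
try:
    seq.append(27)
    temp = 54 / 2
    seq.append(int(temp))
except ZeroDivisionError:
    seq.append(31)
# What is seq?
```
[27, 27]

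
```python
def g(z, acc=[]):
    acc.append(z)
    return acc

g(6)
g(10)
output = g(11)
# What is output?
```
[6, 10, 11]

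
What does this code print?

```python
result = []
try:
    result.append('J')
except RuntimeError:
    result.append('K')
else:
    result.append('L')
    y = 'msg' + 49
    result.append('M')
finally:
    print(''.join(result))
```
JL

Try succeeds, else appends 'L', TypeError in else is uncaught, finally prints before exception propagates ('M' never appended)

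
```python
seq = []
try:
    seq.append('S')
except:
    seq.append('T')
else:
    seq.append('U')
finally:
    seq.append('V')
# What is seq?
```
['S', 'U', 'V']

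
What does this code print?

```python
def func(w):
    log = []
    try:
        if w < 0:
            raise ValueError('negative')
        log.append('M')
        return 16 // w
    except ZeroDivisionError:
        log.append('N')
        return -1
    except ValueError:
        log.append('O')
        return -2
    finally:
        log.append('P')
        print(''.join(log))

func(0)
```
MNP

w=0 causes ZeroDivisionError, caught, finally prints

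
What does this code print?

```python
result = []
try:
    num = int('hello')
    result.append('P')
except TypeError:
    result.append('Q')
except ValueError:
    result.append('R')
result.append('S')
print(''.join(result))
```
RS

ValueError is caught by its specific handler, not TypeError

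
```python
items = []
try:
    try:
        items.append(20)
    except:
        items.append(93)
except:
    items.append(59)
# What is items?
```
[20]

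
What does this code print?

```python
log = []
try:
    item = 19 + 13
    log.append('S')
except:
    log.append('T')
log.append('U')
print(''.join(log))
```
SU

No exception, try block completes normally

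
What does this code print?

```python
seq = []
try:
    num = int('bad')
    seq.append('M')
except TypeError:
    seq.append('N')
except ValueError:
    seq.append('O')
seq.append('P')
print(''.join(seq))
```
OP

ValueError is caught by its specific handler, not TypeError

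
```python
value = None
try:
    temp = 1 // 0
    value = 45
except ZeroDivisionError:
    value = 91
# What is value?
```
91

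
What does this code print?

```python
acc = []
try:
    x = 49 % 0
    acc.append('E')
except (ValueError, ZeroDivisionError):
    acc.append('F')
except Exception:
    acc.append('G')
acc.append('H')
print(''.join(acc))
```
FH

ZeroDivisionError matches tuple containing it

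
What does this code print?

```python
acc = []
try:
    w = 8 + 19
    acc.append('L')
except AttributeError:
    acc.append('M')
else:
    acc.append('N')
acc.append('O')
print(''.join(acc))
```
LNO

else block runs when no exception occurs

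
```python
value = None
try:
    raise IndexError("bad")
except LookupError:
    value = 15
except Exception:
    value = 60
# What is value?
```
15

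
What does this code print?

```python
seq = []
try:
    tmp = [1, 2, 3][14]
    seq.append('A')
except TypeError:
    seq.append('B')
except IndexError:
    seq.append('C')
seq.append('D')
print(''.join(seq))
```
CD

IndexError is caught by its specific handler, not TypeError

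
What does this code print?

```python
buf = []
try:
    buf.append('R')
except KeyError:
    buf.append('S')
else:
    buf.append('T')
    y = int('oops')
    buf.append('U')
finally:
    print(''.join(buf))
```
RT

Try succeeds, else appends 'T', ValueError in else is uncaught, finally prints before exception propagates ('U' never appended)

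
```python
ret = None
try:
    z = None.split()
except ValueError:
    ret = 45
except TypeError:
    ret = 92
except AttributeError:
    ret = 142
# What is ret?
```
142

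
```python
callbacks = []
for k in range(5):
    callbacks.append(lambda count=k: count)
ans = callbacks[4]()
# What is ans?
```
4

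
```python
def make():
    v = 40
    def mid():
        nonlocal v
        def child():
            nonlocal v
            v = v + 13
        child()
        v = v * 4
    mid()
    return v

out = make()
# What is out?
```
212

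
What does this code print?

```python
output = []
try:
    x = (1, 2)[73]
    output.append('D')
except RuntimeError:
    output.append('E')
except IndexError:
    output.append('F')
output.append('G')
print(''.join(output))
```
FG

IndexError is caught by its specific handler, not RuntimeError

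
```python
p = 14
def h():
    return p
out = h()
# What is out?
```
14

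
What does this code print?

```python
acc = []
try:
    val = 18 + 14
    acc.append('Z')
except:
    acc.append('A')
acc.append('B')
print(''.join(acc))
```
ZB

No exception, try block completes normally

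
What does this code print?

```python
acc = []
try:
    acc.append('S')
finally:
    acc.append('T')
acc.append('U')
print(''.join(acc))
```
STU

try/finally without except, no exception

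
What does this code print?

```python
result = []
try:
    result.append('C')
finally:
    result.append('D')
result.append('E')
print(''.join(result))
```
CDE

try/finally without except, no exception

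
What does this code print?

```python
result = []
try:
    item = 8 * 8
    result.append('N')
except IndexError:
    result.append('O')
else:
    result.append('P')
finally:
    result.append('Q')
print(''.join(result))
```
NPQ

else runs before finally when no exception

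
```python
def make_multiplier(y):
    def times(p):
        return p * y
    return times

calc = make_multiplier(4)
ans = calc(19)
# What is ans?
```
76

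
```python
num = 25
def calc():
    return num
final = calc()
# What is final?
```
25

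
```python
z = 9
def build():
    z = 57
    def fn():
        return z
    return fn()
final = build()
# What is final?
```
57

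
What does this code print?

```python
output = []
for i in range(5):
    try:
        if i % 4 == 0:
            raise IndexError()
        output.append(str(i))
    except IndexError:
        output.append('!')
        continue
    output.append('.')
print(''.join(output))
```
!1.2.3.!

continue in except skips rest of loop body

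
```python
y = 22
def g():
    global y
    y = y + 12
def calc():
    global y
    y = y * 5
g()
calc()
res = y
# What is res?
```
170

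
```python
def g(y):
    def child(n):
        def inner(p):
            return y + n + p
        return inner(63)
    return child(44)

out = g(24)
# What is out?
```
131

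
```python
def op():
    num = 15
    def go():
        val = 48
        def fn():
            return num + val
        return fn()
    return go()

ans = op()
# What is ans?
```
63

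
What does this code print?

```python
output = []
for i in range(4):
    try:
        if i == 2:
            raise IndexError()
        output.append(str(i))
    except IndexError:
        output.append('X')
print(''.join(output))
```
01X3

Exception on i=2 caught, loop continues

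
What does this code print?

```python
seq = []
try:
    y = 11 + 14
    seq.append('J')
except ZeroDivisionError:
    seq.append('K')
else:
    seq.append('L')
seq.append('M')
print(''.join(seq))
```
JLM

else block runs when no exception occurs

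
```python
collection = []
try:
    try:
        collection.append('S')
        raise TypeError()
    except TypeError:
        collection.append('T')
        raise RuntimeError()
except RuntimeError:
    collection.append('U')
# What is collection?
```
['S', 'T', 'U']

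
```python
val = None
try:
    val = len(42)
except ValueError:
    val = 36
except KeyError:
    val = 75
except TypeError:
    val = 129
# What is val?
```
129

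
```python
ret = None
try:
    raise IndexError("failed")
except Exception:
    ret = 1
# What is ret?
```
1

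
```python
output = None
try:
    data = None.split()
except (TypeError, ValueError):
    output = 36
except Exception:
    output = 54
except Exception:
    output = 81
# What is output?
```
54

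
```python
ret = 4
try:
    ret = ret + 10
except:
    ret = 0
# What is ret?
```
14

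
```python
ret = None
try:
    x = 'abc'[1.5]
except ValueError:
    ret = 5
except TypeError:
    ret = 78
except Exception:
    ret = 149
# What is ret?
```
78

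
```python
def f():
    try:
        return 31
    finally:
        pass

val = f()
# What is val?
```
31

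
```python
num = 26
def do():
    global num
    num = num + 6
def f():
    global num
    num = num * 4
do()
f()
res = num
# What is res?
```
128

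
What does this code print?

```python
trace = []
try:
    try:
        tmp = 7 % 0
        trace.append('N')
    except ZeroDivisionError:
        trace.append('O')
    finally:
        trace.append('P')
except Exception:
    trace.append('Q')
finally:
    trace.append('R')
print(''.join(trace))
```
OPR

Both finally blocks run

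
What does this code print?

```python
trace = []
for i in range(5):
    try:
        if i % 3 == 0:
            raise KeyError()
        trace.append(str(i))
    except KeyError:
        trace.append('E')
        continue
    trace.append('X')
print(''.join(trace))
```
E1X2XE4X

continue in except skips rest of loop body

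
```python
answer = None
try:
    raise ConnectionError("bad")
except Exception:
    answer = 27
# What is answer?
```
27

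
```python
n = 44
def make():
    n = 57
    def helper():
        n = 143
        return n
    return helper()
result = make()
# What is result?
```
143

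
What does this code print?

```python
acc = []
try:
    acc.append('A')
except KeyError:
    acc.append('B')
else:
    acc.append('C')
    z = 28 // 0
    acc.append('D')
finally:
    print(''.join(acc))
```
AC

Try succeeds, else appends 'C', ZeroDivisionError in else is uncaught, finally prints before exception propagates ('D' never appended)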